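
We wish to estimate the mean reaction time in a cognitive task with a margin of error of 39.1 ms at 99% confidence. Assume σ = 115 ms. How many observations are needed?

For a mean, the margin of error is E = z·σ/√n, so n = (zσ/E)².
At 99% confidence, z = 2.576.
n = (2.576 × 115 / 39.1)² = 57.40
Round up: n = 58.

58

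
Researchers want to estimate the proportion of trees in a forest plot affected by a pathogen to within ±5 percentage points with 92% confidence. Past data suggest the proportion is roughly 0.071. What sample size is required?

For a proportion with margin E = 0.05 at 92% confidence, z = 1.751.
n = p̂(1−p̂)(z/E)² = 0.071 × 0.929 × (1.751/0.05)² = 80.89
Round up: n = 81.

81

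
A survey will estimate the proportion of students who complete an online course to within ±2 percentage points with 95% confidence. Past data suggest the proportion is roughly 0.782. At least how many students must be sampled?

1638

For a proportion with margin E = 0.02 at 95% confidence, z = 1.960.
n = p̂(1−p̂)(z/E)² = 0.782 × 0.218 × (1.960/0.02)² = 1637.25
Round up: n = 1638.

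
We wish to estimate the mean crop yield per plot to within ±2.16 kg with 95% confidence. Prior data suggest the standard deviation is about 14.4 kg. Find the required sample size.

171

For a mean, the margin of error is E = z·σ/√n, so n = (zσ/E)².
At 95% confidence, z = 1.960.
n = (1.960 × 14.4 / 2.16)² = 170.74
Round up: n = 171.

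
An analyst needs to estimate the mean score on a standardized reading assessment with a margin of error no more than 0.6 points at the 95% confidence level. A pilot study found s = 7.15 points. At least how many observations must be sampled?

For a mean, the margin of error is E = z·σ/√n, so n = (zσ/E)².
At 95% confidence, z = 1.960.
n = (1.960 × 7.15 / 0.6)² = 545.53
Round up: n = 546.

n = 546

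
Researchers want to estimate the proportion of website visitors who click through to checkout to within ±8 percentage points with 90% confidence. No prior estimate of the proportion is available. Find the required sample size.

For a proportion with margin E = 0.08 at 90% confidence, z = 1.645.
With no prior estimate, use p = 0.5, which maximizes p(1−p) at 0.25.
n = 0.25 × (z/E)² = 0.25 × (1.645/0.08)² = 105.70
Round up: n = 106.

106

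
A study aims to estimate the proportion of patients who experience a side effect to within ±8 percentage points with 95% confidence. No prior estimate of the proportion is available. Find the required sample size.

n = 151

For a proportion with margin E = 0.08 at 95% confidence, z = 1.960.
With no prior estimate, use p = 0.5, which maximizes p(1−p) at 0.25.
n = 0.25 × (z/E)² = 0.25 × (1.960/0.08)² = 150.06
Round up: n = 151.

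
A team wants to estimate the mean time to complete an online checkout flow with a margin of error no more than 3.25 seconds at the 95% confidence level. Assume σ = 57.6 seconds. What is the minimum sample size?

For a mean, the margin of error is E = z·σ/√n, so n = (zσ/E)².
At 95% confidence, z = 1.960.
n = (1.960 × 57.6 / 3.25)² = 1206.68
Round up: n = 1207.

1207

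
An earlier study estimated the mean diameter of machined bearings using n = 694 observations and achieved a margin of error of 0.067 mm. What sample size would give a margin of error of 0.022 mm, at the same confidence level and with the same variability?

Margin of error scales as 1/√n, so n₂ = n₁·(E₁/E₂)².
n₂ = 694 × (0.067/0.022)² = 694 × 9.275 = 6436.85
Round up: n₂ = 6437.

6437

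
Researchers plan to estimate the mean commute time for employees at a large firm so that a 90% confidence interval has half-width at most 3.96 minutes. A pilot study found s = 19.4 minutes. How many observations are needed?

For a mean, the margin of error is E = z·σ/√n, so n = (zσ/E)².
At 90% confidence, z = 1.645.
n = (1.645 × 19.4 / 3.96)² = 64.94
Round up: n = 65.

n = 65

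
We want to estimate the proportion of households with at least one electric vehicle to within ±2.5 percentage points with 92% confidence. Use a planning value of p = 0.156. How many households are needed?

646

For a proportion with margin E = 0.025 at 92% confidence, z = 1.751.
n = p̂(1−p̂)(z/E)² = 0.156 × 0.844 × (1.751/0.025)² = 645.89
Round up: n = 646.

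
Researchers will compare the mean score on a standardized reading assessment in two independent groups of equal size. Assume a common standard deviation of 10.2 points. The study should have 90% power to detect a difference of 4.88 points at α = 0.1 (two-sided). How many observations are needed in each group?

75 per group

For two equal groups, n per group = 2·((z_{α/2} + z_β)·σ/δ)².
z_{α/2} = 1.645; z_β = 1.282 (power 90%).
n = 2 × (2.927 × 10.2 / 4.88)² = 2 × 37.43 = 74.86
Round up: n = 75 per group.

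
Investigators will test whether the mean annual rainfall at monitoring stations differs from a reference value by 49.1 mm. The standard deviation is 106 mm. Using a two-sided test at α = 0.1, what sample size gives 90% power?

40

For a one-sample z-test, n = ((z_{α/2} + z_β)·σ/δ)².
z_{α/2} = 1.645 (two-sided α = 0.1); z_β = 1.282 (power 90% → β = 0.1).
n = (2.927 × 106 / 49.1)² = 39.93
Round up: n = 40.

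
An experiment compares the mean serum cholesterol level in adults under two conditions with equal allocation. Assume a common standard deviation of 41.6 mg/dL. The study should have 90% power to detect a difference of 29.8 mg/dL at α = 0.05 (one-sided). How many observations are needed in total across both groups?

For two equal groups, n per group = 2·((z_α + z_β)·σ/δ)².
z_α = 1.645; z_β = 1.282 (power 90%).
n = 2 × (2.927 × 41.6 / 29.8)² = 2 × 16.70 = 33.40
Round up: n = 34 per group.
Total across both groups: 2 × 34 = 68.

68 total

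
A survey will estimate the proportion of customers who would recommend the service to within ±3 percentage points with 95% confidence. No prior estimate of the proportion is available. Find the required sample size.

1068

For a proportion with margin E = 0.03 at 95% confidence, z = 1.960.
With no prior estimate, use p = 0.5, which maximizes p(1−p) at 0.25.
n = 0.25 × (z/E)² = 0.25 × (1.960/0.03)² = 1067.11
Round up: n = 1068.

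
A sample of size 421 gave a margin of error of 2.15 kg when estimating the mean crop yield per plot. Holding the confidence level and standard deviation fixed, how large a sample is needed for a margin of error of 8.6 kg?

27

Margin of error scales as 1/√n, so n₂ = n₁·(E₁/E₂)².
n₂ = 421 × (2.15/8.6)² = 421 × 0.0625 = 26.31
Round up: n₂ = 27.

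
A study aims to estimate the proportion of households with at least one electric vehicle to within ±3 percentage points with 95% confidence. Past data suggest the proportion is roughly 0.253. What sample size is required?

For a proportion with margin E = 0.03 at 95% confidence, z = 1.960.
n = p̂(1−p̂)(z/E)² = 0.253 × 0.747 × (1.960/0.03)² = 806.70
Round up: n = 807.

807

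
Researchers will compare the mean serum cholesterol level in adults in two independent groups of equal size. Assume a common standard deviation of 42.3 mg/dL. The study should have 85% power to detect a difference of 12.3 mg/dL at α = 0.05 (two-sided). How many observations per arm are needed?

For two equal groups, n per group = 2·((z_{α/2} + z_β)·σ/δ)².
z_{α/2} = 1.960; z_β = 1.036 (power 85%).
n = 2 × (2.996 × 42.3 / 12.3)² = 2 × 106.16 = 212.32
Round up: n = 213 per group.

213 per group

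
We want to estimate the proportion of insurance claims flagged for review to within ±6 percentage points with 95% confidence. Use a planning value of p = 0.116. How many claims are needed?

n = 110

For a proportion with margin E = 0.06 at 95% confidence, z = 1.960.
n = p̂(1−p̂)(z/E)² = 0.116 × 0.884 × (1.960/0.06)² = 109.43
Round up: n = 110.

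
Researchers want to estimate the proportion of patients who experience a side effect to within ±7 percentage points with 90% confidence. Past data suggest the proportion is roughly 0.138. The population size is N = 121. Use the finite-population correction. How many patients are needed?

For a proportion with margin E = 0.07 at 90% confidence, z = 1.645.
n = p̂(1−p̂)(z/E)² = 0.138 × 0.862 × (1.645/0.07)² = 65.69 — call this n₀.
Finite-population correction with N = 121: n = n₀ / (1 + (n₀−1)/N) = 65.69 / 1.535 = 42.79
Round up: n = 43.

43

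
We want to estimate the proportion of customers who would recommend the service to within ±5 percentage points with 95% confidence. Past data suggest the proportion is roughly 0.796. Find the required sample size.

250

For a proportion with margin E = 0.05 at 95% confidence, z = 1.960.
n = p̂(1−p̂)(z/E)² = 0.796 × 0.204 × (1.960/0.05)² = 249.53
Round up: n = 250.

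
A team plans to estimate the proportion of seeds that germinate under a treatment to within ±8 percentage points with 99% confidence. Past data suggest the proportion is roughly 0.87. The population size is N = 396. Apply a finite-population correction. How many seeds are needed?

91

For a proportion with margin E = 0.08 at 99% confidence, z = 2.576.
n = p̂(1−p̂)(z/E)² = 0.87 × 0.13 × (2.576/0.08)² = 117.27 — call this n₀.
Finite-population correction with N = 396: n = n₀ / (1 + (n₀−1)/N) = 117.27 / 1.294 = 90.63
Round up: n = 91.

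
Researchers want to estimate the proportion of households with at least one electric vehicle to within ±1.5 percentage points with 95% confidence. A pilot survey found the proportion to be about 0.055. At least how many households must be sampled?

For a proportion with margin E = 0.015 at 95% confidence, z = 1.960.
n = p̂(1−p̂)(z/E)² = 0.055 × 0.945 × (1.960/0.015)² = 887.41
Round up: n = 888.

888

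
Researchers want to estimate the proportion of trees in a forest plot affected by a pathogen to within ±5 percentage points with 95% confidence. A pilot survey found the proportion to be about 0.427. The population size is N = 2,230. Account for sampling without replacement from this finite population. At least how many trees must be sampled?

322

For a proportion with margin E = 0.05 at 95% confidence, z = 1.960.
n = p̂(1−p̂)(z/E)² = 0.427 × 0.573 × (1.960/0.05)² = 375.97 — call this n₀.
Finite-population correction with N = 2,230: n = n₀ / (1 + (n₀−1)/N) = 375.97 / 1.168 = 321.89
Round up: n = 322.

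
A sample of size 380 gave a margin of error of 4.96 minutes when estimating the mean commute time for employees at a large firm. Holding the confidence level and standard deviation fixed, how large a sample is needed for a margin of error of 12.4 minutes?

n = 61

Margin of error scales as 1/√n, so n₂ = n₁·(E₁/E₂)².
n₂ = 380 × (4.96/12.4)² = 380 × 0.16 = 60.80
Round up: n₂ = 61.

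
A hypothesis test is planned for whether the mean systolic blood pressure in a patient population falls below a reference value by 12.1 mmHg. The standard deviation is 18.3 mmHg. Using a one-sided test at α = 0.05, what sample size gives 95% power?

For a one-sample z-test, n = ((z_α + z_β)·σ/δ)².
z_α = 1.645 (one-sided α = 0.05); z_β = 1.645 (power 95% → β = 0.05).
n = (3.290 × 18.3 / 12.1)² = 24.76
Round up: n = 25.

n = 25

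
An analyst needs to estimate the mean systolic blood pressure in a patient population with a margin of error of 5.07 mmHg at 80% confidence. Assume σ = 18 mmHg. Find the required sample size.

21

For a mean, the margin of error is E = z·σ/√n, so n = (zσ/E)².
At 80% confidence, z = 1.282.
n = (1.282 × 18 / 5.07)² = 20.72
Round up: n = 21.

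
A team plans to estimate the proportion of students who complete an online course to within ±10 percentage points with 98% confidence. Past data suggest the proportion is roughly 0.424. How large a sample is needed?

For a proportion with margin E = 0.1 at 98% confidence, z = 2.326.
n = p̂(1−p̂)(z/E)² = 0.424 × 0.576 × (2.326/0.1)² = 132.13
Round up: n = 133.

133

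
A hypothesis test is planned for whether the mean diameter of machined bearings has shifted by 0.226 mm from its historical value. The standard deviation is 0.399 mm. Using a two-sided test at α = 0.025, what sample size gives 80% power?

30

For a one-sample z-test, n = ((z_{α/2} + z_β)·σ/δ)².
z_{α/2} = 2.241 (two-sided α = 0.025); z_β = 0.842 (power 80% → β = 0.2).
n = (3.083 × 0.399 / 0.226)² = 29.63
Round up: n = 30.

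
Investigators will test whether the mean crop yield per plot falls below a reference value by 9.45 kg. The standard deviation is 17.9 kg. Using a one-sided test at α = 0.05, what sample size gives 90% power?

For a one-sample z-test, n = ((z_α + z_β)·σ/δ)².
z_α = 1.645 (one-sided α = 0.05); z_β = 1.282 (power 90% → β = 0.1).
n = (2.927 × 17.9 / 9.45)² = 30.74
Round up: n = 31.

n = 31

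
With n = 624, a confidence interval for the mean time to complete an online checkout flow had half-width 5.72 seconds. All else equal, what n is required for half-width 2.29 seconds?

3894

Margin of error scales as 1/√n, so n₂ = n₁·(E₁/E₂)².
n₂ = 624 × (5.72/2.29)² = 624 × 6.239 = 3893.14
Round up: n₂ = 3894.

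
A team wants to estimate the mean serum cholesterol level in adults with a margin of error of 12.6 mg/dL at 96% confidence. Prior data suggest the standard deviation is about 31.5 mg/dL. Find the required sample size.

For a mean, the margin of error is E = z·σ/√n, so n = (zσ/E)².
At 96% confidence, z = 2.054.
n = (2.054 × 31.5 / 12.6)² = 26.37
Round up: n = 27.

27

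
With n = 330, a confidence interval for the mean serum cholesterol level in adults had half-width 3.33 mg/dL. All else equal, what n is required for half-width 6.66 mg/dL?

83

Margin of error scales as 1/√n, so n₂ = n₁·(E₁/E₂)².
n₂ = 330 × (3.33/6.66)² = 330 × 0.25 = 82.50
Round up: n₂ = 83.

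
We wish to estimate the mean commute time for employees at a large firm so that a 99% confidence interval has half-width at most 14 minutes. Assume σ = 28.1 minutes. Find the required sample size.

For a mean, the margin of error is E = z·σ/√n, so n = (zσ/E)².
At 99% confidence, z = 2.576.
n = (2.576 × 28.1 / 14)² = 26.73
Round up: n = 27.

n = 27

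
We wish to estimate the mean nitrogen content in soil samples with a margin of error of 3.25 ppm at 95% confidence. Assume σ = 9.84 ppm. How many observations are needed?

For a mean, the margin of error is E = z·σ/√n, so n = (zσ/E)².
At 95% confidence, z = 1.960.
n = (1.960 × 9.84 / 3.25)² = 35.22
Round up: n = 36.

36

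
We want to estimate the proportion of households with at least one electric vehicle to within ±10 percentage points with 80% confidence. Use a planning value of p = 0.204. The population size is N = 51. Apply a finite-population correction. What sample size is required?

n = 18

For a proportion with margin E = 0.1 at 80% confidence, z = 1.282.
n = p̂(1−p̂)(z/E)² = 0.204 × 0.796 × (1.282/0.1)² = 26.69 — call this n₀.
Finite-population correction with N = 51: n = n₀ / (1 + (n₀−1)/N) = 26.69 / 1.504 = 17.75
Round up: n = 18.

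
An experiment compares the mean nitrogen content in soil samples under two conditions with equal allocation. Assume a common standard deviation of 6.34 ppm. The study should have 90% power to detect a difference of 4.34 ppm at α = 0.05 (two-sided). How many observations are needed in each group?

For two equal groups, n per group = 2·((z_{α/2} + z_β)·σ/δ)².
z_{α/2} = 1.960; z_β = 1.282 (power 90%).
n = 2 × (3.242 × 6.34 / 4.34)² = 2 × 22.43 = 44.86
Round up: n = 45 per group.

45 per group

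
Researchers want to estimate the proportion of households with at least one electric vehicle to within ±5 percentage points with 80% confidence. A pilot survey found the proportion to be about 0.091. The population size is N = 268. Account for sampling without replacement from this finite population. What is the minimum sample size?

n = 46

For a proportion with margin E = 0.05 at 80% confidence, z = 1.282.
n = p̂(1−p̂)(z/E)² = 0.091 × 0.909 × (1.282/0.05)² = 54.38 — call this n₀.
Finite-population correction with N = 268: n = n₀ / (1 + (n₀−1)/N) = 54.38 / 1.199 = 45.35
Round up: n = 46.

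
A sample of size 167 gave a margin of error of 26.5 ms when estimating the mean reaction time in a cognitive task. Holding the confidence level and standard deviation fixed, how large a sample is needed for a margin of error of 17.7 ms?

n = 375

Margin of error scales as 1/√n, so n₂ = n₁·(E₁/E₂)².
n₂ = 167 × (26.5/17.7)² = 167 × 2.242 = 374.41
Round up: n₂ = 375.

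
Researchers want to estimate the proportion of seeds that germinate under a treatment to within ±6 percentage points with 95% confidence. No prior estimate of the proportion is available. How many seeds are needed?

267

For a proportion with margin E = 0.06 at 95% confidence, z = 1.960.
With no prior estimate, use p = 0.5, which maximizes p(1−p) at 0.25.
n = 0.25 × (z/E)² = 0.25 × (1.960/0.06)² = 266.78
Round up: n = 267.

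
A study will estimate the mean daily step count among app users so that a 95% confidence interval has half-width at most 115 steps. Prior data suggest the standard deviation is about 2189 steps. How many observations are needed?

For a mean, the margin of error is E = z·σ/√n, so n = (zσ/E)².
At 95% confidence, z = 1.960.
n = (1.960 × 2189 / 115)² = 1391.90
Round up: n = 1392.

n = 1392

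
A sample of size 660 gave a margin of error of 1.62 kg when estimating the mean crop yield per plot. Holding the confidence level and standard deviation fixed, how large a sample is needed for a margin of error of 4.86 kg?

Margin of error scales as 1/√n, so n₂ = n₁·(E₁/E₂)².
n₂ = 660 × (1.62/4.86)² = 660 × 0.1111 = 73.33
Round up: n₂ = 74.

74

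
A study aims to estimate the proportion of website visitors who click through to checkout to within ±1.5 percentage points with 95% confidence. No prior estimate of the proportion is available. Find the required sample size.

For a proportion with margin E = 0.015 at 95% confidence, z = 1.960.
With no prior estimate, use p = 0.5, which maximizes p(1−p) at 0.25.
n = 0.25 × (z/E)² = 0.25 × (1.960/0.015)² = 4268.44
Round up: n = 4269.

4269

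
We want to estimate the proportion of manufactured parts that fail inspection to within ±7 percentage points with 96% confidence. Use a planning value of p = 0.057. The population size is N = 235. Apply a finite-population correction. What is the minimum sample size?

For a proportion with margin E = 0.07 at 96% confidence, z = 2.054.
n = p̂(1−p̂)(z/E)² = 0.057 × 0.943 × (2.054/0.07)² = 46.28 — call this n₀.
Finite-population correction with N = 235: n = n₀ / (1 + (n₀−1)/N) = 46.28 / 1.193 = 38.79
Round up: n = 39.

39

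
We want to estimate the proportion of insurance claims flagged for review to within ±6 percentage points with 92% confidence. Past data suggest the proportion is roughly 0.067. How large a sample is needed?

For a proportion with margin E = 0.06 at 92% confidence, z = 1.751.
n = p̂(1−p̂)(z/E)² = 0.067 × 0.933 × (1.751/0.06)² = 53.24
Round up: n = 54.

54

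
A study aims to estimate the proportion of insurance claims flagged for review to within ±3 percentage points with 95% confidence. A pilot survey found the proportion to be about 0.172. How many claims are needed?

For a proportion with margin E = 0.03 at 95% confidence, z = 1.960.
n = p̂(1−p̂)(z/E)² = 0.172 × 0.828 × (1.960/0.03)² = 607.89
Round up: n = 608.

608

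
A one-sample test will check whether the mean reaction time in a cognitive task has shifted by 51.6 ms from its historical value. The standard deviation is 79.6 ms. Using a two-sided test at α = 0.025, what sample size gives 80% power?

For a one-sample z-test, n = ((z_{α/2} + z_β)·σ/δ)².
z_{α/2} = 2.241 (two-sided α = 0.025); z_β = 0.842 (power 80% → β = 0.2).
n = (3.083 × 79.6 / 51.6)² = 22.62
Round up: n = 23.

23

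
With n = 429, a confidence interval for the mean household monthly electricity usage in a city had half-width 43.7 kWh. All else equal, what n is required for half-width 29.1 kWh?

Margin of error scales as 1/√n, so n₂ = n₁·(E₁/E₂)².
n₂ = 429 × (43.7/29.1)² = 429 × 2.255 = 967.39
Round up: n₂ = 968.

968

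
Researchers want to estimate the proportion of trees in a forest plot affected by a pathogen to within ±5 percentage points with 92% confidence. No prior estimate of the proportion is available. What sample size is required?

n = 307

For a proportion with margin E = 0.05 at 92% confidence, z = 1.751.
With no prior estimate, use p = 0.5, which maximizes p(1−p) at 0.25.
n = 0.25 × (z/E)² = 0.25 × (1.751/0.05)² = 306.60
Round up: n = 307.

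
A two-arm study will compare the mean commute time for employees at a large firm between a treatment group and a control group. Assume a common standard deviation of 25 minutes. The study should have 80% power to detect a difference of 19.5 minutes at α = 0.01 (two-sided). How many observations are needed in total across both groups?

For two equal groups, n per group = 2·((z_{α/2} + z_β)·σ/δ)².
z_{α/2} = 2.576; z_β = 0.842 (power 80%).
n = 2 × (3.418 × 25 / 19.5)² = 2 × 19.20 = 38.40
Round up: n = 39 per group.
Total across both groups: 2 × 39 = 78.

78 total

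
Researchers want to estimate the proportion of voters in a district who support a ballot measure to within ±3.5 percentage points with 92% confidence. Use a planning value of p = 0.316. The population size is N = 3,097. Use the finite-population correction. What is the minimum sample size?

461

For a proportion with margin E = 0.035 at 92% confidence, z = 1.751.
n = p̂(1−p̂)(z/E)² = 0.316 × 0.684 × (1.751/0.035)² = 540.98 — call this n₀.
Finite-population correction with N = 3,097: n = n₀ / (1 + (n₀−1)/N) = 540.98 / 1.174 = 460.80
Round up: n = 461.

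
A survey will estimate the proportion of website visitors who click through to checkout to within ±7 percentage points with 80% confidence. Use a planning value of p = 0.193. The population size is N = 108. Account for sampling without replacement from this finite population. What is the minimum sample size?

36

For a proportion with margin E = 0.07 at 80% confidence, z = 1.282.
n = p̂(1−p̂)(z/E)² = 0.193 × 0.807 × (1.282/0.07)² = 52.24 — call this n₀.
Finite-population correction with N = 108: n = n₀ / (1 + (n₀−1)/N) = 52.24 / 1.474 = 35.44
Round up: n = 36.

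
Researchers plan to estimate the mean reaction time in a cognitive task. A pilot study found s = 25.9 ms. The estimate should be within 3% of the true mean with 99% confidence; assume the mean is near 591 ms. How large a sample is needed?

15

For a mean, the margin of error is E = z·σ/√n, so n = (zσ/E)².
At 99% confidence, z = 2.576.
E = 3% of 591 = 17.73 ms.
n = (2.576 × 25.9 / 17.73)² = 14.16
Round up: n = 15.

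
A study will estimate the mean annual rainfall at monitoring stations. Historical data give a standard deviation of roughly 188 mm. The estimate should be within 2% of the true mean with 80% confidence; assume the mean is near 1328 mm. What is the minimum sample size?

For a mean, the margin of error is E = z·σ/√n, so n = (zσ/E)².
At 80% confidence, z = 1.282.
E = 2% of 1328 = 26.56 mm.
n = (1.282 × 188 / 26.56)² = 82.34
Round up: n = 83.

n = 83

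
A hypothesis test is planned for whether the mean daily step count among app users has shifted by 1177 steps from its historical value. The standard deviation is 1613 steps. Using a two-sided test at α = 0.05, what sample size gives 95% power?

n = 25

For a one-sample z-test, n = ((z_{α/2} + z_β)·σ/δ)².
z_{α/2} = 1.960 (two-sided α = 0.05); z_β = 1.645 (power 95% → β = 0.05).
n = (3.605 × 1613 / 1177)² = 24.41
Round up: n = 25.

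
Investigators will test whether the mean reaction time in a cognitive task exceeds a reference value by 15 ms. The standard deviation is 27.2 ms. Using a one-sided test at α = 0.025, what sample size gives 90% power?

n = 35

For a one-sample z-test, n = ((z_α + z_β)·σ/δ)².
z_α = 1.960 (one-sided α = 0.025); z_β = 1.282 (power 90% → β = 0.1).
n = (3.242 × 27.2 / 15)² = 34.56
Round up: n = 35.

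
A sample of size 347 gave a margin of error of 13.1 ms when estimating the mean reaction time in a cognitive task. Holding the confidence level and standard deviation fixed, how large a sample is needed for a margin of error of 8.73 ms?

782

Margin of error scales as 1/√n, so n₂ = n₁·(E₁/E₂)².
n₂ = 347 × (13.1/8.73)² = 347 × 2.252 = 781.44
Round up: n₂ = 782.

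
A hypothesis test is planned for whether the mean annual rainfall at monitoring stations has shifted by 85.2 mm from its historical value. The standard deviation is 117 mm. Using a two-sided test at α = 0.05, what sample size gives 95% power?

n = 25

For a one-sample z-test, n = ((z_{α/2} + z_β)·σ/δ)².
z_{α/2} = 1.960 (two-sided α = 0.05); z_β = 1.645 (power 95% → β = 0.05).
n = (3.605 × 117 / 85.2)² = 24.51
Round up: n = 25.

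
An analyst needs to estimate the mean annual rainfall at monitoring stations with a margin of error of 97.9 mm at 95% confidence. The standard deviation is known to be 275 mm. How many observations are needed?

31

For a mean, the margin of error is E = z·σ/√n, so n = (zσ/E)².
At 95% confidence, z = 1.960.
n = (1.960 × 275 / 97.9)² = 30.31
Round up: n = 31.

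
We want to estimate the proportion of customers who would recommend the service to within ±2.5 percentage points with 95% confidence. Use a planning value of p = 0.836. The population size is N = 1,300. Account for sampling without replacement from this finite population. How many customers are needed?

For a proportion with margin E = 0.025 at 95% confidence, z = 1.960.
n = p̂(1−p̂)(z/E)² = 0.836 × 0.164 × (1.960/0.025)² = 842.72 — call this n₀.
Finite-population correction with N = 1,300: n = n₀ / (1 + (n₀−1)/N) = 842.72 / 1.647 = 511.67
Round up: n = 512.

512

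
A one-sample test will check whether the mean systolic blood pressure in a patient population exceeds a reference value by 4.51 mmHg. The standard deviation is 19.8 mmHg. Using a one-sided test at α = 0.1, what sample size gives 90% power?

For a one-sample z-test, n = ((z_α + z_β)·σ/δ)².
z_α = 1.282 (one-sided α = 0.1); z_β = 1.282 (power 90% → β = 0.1).
n = (2.564 × 19.8 / 4.51)² = 126.71
Round up: n = 127.

127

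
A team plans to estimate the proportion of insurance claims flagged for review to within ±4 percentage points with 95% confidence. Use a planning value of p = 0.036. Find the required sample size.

n = 84

For a proportion with margin E = 0.04 at 95% confidence, z = 1.960.
n = p̂(1−p̂)(z/E)² = 0.036 × 0.964 × (1.960/0.04)² = 83.32
Round up: n = 84.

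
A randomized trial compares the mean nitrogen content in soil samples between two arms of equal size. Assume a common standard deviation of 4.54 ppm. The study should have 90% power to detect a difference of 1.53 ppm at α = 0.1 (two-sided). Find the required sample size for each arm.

151 per group

For two equal groups, n per group = 2·((z_{α/2} + z_β)·σ/δ)².
z_{α/2} = 1.645; z_β = 1.282 (power 90%).
n = 2 × (2.927 × 4.54 / 1.53)² = 2 × 75.44 = 150.88
Round up: n = 151 per group.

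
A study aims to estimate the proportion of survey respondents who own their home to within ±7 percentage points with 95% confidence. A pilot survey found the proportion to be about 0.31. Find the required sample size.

For a proportion with margin E = 0.07 at 95% confidence, z = 1.960.
n = p̂(1−p̂)(z/E)² = 0.31 × 0.69 × (1.960/0.07)² = 167.70
Round up: n = 168.

168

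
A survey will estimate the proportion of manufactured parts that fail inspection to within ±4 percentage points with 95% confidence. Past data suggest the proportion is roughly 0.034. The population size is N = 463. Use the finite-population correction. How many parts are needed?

For a proportion with margin E = 0.04 at 95% confidence, z = 1.960.
n = p̂(1−p̂)(z/E)² = 0.034 × 0.966 × (1.960/0.04)² = 78.86 — call this n₀.
Finite-population correction with N = 463: n = n₀ / (1 + (n₀−1)/N) = 78.86 / 1.168 = 67.52
Round up: n = 68.

68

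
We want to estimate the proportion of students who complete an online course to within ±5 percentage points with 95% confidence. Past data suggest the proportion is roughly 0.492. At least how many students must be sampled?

385

For a proportion with margin E = 0.05 at 95% confidence, z = 1.960.
n = p̂(1−p̂)(z/E)² = 0.492 × 0.508 × (1.960/0.05)² = 384.06
Round up: n = 385.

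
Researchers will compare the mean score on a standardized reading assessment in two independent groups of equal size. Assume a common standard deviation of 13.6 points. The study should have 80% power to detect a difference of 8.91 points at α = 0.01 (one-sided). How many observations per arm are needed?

For two equal groups, n per group = 2·((z_α + z_β)·σ/δ)².
z_α = 2.326; z_β = 0.842 (power 80%).
n = 2 × (3.168 × 13.6 / 8.91)² = 2 × 23.38 = 46.76
Round up: n = 47 per group.

47 per group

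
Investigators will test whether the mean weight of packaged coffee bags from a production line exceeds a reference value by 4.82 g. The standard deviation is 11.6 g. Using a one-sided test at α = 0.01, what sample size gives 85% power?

For a one-sample z-test, n = ((z_α + z_β)·σ/δ)².
z_α = 2.326 (one-sided α = 0.01); z_β = 1.036 (power 85% → β = 0.15).
n = (3.362 × 11.6 / 4.82)² = 65.47
Round up: n = 66.

66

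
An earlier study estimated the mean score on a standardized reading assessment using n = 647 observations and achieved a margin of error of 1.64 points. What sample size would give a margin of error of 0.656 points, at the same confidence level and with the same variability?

4044

Margin of error scales as 1/√n, so n₂ = n₁·(E₁/E₂)².
n₂ = 647 × (1.64/0.656)² = 647 × 6.25 = 4043.75
Round up: n₂ = 4044.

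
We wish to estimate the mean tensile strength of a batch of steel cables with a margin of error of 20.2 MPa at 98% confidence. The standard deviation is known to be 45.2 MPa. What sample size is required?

For a mean, the margin of error is E = z·σ/√n, so n = (zσ/E)².
At 98% confidence, z = 2.326.
n = (2.326 × 45.2 / 20.2)² = 27.09
Round up: n = 28.

28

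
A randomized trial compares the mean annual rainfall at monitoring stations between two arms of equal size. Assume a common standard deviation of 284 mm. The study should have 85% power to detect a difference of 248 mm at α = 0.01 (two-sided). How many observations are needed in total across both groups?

70 total

For two equal groups, n per group = 2·((z_{α/2} + z_β)·σ/δ)².
z_{α/2} = 2.576; z_β = 1.036 (power 85%).
n = 2 × (3.612 × 284 / 248)² = 2 × 17.11 = 34.22
Round up: n = 35 per group.
Total across both groups: 2 × 35 = 70.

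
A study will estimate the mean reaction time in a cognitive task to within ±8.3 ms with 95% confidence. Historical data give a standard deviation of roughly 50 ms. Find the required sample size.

140

For a mean, the margin of error is E = z·σ/√n, so n = (zσ/E)².
At 95% confidence, z = 1.960.
n = (1.960 × 50 / 8.3)² = 139.41
Round up: n = 140.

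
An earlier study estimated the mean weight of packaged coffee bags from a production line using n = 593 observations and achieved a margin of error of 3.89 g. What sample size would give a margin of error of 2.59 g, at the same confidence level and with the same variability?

Margin of error scales as 1/√n, so n₂ = n₁·(E₁/E₂)².
n₂ = 593 × (3.89/2.59)² = 593 × 2.256 = 1337.81
Round up: n₂ = 1338.

n = 1338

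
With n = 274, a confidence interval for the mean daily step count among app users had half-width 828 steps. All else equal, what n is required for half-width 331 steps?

Margin of error scales as 1/√n, so n₂ = n₁·(E₁/E₂)².
n₂ = 274 × (828/331)² = 274 × 6.258 = 1714.69
Round up: n₂ = 1715.

1715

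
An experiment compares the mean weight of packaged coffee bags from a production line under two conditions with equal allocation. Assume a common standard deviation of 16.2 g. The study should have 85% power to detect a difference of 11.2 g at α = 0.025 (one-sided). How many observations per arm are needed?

38 per group

For two equal groups, n per group = 2·((z_α + z_β)·σ/δ)².
z_α = 1.960; z_β = 1.036 (power 85%).
n = 2 × (2.996 × 16.2 / 11.2)² = 2 × 18.78 = 37.56
Round up: n = 38 per group.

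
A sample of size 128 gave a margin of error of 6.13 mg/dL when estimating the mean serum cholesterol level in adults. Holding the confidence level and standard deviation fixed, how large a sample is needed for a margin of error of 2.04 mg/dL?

1156

Margin of error scales as 1/√n, so n₂ = n₁·(E₁/E₂)².
n₂ = 128 × (6.13/2.04)² = 128 × 9.029 = 1155.71
Round up: n₂ = 1156.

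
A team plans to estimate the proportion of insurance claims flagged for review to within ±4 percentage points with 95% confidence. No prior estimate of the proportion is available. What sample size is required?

For a proportion with margin E = 0.04 at 95% confidence, z = 1.960.
With no prior estimate, use p = 0.5, which maximizes p(1−p) at 0.25.
n = 0.25 × (z/E)² = 0.25 × (1.960/0.04)² = 600.25
Round up: n = 601.

n = 601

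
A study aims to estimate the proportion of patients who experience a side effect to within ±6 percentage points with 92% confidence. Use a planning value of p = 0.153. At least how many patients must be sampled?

111

For a proportion with margin E = 0.06 at 92% confidence, z = 1.751.
n = p̂(1−p̂)(z/E)² = 0.153 × 0.847 × (1.751/0.06)² = 110.37
Round up: n = 111.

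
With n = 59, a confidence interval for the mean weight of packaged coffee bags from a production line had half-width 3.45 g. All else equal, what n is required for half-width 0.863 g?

Margin of error scales as 1/√n, so n₂ = n₁·(E₁/E₂)².
n₂ = 59 × (3.45/0.863)² = 59 × 15.98 = 942.82
Round up: n₂ = 943.

n = 943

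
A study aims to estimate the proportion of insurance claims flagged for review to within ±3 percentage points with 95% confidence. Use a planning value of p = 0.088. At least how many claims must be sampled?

343

For a proportion with margin E = 0.03 at 95% confidence, z = 1.960.
n = p̂(1−p̂)(z/E)² = 0.088 × 0.912 × (1.960/0.03)² = 342.57
Round up: n = 343.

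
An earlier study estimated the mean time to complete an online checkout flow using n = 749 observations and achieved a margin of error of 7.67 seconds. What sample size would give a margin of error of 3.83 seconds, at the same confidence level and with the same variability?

Margin of error scales as 1/√n, so n₂ = n₁·(E₁/E₂)².
n₂ = 749 × (7.67/3.83)² = 749 × 4.01 = 3003.49
Round up: n₂ = 3004.

3004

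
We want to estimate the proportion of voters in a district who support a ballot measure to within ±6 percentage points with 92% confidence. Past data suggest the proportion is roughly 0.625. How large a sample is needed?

200

For a proportion with margin E = 0.06 at 92% confidence, z = 1.751.
n = p̂(1−p̂)(z/E)² = 0.625 × 0.375 × (1.751/0.06)² = 199.61
Round up: n = 200.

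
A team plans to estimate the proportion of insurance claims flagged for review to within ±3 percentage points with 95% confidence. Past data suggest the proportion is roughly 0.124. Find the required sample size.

464

For a proportion with margin E = 0.03 at 95% confidence, z = 1.960.
n = p̂(1−p̂)(z/E)² = 0.124 × 0.876 × (1.960/0.03)² = 463.66
Round up: n = 464.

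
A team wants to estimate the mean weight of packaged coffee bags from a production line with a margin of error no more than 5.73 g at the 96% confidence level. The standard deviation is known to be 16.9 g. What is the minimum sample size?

n = 37

For a mean, the margin of error is E = z·σ/√n, so n = (zσ/E)².
At 96% confidence, z = 2.054.
n = (2.054 × 16.9 / 5.73)² = 36.70
Round up: n = 37.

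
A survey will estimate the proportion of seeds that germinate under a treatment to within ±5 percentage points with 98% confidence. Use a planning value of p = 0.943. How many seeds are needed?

n = 117

For a proportion with margin E = 0.05 at 98% confidence, z = 2.326.
n = p̂(1−p̂)(z/E)² = 0.943 × 0.057 × (2.326/0.05)² = 116.32
Round up: n = 117.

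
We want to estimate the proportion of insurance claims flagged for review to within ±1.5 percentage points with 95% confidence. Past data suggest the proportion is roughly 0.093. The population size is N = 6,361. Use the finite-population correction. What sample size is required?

n = 1175

For a proportion with margin E = 0.015 at 95% confidence, z = 1.960.
n = p̂(1−p̂)(z/E)² = 0.093 × 0.907 × (1.960/0.015)² = 1440.19 — call this n₀.
Finite-population correction with N = 6,361: n = n₀ / (1 + (n₀−1)/N) = 1440.19 / 1.226 = 1174.71
Round up: n = 1175.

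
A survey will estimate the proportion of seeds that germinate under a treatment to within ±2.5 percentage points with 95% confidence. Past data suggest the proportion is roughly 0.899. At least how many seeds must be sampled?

559

For a proportion with margin E = 0.025 at 95% confidence, z = 1.960.
n = p̂(1−p̂)(z/E)² = 0.899 × 0.101 × (1.960/0.025)² = 558.10
Round up: n = 559.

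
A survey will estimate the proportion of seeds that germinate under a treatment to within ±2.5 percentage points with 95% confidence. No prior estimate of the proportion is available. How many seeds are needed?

For a proportion with margin E = 0.025 at 95% confidence, z = 1.960.
With no prior estimate, use p = 0.5, which maximizes p(1−p) at 0.25.
n = 0.25 × (z/E)² = 0.25 × (1.960/0.025)² = 1536.64
Round up: n = 1537.

n = 1537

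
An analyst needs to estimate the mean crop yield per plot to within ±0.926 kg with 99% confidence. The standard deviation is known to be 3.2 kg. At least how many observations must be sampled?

80

For a mean, the margin of error is E = z·σ/√n, so n = (zσ/E)².
At 99% confidence, z = 2.576.
n = (2.576 × 3.2 / 0.926)² = 79.24
Round up: n = 80.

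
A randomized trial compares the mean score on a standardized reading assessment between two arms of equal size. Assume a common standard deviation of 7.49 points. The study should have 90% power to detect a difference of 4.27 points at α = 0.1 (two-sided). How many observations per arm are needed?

For two equal groups, n per group = 2·((z_{α/2} + z_β)·σ/δ)².
z_{α/2} = 1.645; z_β = 1.282 (power 90%).
n = 2 × (2.927 × 7.49 / 4.27)² = 2 × 26.36 = 52.72
Round up: n = 53 per group.

53 per group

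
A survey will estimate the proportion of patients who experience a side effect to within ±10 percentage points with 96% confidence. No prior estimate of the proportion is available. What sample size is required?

106

For a proportion with margin E = 0.1 at 96% confidence, z = 2.054.
With no prior estimate, use p = 0.5, which maximizes p(1−p) at 0.25.
n = 0.25 × (z/E)² = 0.25 × (2.054/0.1)² = 105.47
Round up: n = 106.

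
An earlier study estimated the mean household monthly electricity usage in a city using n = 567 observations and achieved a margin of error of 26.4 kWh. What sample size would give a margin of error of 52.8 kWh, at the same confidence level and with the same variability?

Margin of error scales as 1/√n, so n₂ = n₁·(E₁/E₂)².
n₂ = 567 × (26.4/52.8)² = 567 × 0.25 = 141.75
Round up: n₂ = 142.

n = 142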